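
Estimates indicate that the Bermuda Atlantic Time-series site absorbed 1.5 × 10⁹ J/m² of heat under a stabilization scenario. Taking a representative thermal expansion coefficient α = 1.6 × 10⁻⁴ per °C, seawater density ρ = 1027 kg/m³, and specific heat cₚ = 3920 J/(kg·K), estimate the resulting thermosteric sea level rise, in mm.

Δh = αQ/(ρcₚ) = 1.6×10⁻⁴ × 1.5×10⁹ / (1027 × 3920) ≈ 0.059615 m

59.6 mm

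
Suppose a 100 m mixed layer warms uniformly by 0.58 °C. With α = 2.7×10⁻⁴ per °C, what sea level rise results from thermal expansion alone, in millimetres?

Δh = αΔT·H = 2.7×10⁻⁴ × 0.58 × 100 = 0.01566 m

15.7 mm of thermosteric rise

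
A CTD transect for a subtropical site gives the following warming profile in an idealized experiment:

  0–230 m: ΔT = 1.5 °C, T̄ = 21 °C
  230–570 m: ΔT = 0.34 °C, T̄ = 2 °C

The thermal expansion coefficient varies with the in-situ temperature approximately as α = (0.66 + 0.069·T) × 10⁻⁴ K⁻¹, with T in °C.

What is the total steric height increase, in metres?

Layer 1: α = (0.66 + 0.069×21)×10⁻⁴ = 2.109×10⁻⁴ K⁻¹
Layer 2: α = (0.66 + 0.069×2)×10⁻⁴ = 0.798×10⁻⁴ K⁻¹
2.109×10⁻⁴ × 1.5 × 230 = 0.0727605 m
230–570 m: 0.798×10⁻⁴ × 0.34 × 340 = 0.00922488 m
Δh = 0.0727605 + 0.00922488 = 0.08198538 m ≈ 0.0820 m

0.0820 m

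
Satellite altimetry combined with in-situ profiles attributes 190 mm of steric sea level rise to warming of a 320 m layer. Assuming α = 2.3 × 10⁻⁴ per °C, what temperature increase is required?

ΔT = Δh/(αH) = 0.19 / (2.3×10⁻⁴ × 320) ≈ 2.582 K

ΔT ≈ 2.58 K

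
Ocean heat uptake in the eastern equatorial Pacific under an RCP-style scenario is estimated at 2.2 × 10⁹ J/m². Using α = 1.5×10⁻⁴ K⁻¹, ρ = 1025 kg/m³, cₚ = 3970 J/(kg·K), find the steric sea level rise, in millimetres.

81.1 mm

Δh = αQ/(ρcₚ) = 1.5×10⁻⁴ × 2.2×10⁹ / (1025 × 3970) ≈ 0.081096 m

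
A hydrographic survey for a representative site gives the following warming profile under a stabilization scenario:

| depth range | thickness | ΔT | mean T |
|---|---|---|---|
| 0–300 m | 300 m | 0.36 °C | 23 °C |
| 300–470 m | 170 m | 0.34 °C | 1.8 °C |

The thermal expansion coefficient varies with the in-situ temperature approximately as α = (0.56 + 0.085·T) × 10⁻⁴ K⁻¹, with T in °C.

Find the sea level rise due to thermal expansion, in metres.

0.031 m of thermosteric rise

Layer 1: α = (0.56 + 0.085×23)×10⁻⁴ = 2.515×10⁻⁴ K⁻¹
Layer 2: α = (0.56 + 0.085×1.8)×10⁻⁴ = 0.713×10⁻⁴ K⁻¹
0–300 m: 2.515×10⁻⁴ × 0.36 × 300 = 0.027162 m
Layer 2: 0.713×10⁻⁴ × 170 × 0.34 = 0.00412114 m
Δh = 0.027162 + 0.00412114 = 0.03128314 m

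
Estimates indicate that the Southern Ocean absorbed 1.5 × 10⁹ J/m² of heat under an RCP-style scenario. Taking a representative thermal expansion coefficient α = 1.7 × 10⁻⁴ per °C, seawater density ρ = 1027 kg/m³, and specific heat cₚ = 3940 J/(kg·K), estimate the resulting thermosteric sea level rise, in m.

Δh = αQ/(ρcₚ) = 1.7×10⁻⁴ × 1.5×10⁹ / (1027 × 3940) ≈ 0.063019 m

0.0630 m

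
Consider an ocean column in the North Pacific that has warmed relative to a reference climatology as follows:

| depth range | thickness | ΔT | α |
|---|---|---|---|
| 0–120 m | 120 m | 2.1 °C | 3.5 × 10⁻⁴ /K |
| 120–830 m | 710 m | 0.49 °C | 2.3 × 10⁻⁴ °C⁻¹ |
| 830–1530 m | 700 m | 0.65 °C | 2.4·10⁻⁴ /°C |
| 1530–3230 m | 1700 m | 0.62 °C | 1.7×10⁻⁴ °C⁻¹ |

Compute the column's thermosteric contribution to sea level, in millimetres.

0–120 m: 3.5×10⁻⁴ × 120 × 2.1 = 0.08820 m
0.49 × 2.3×10⁻⁴ × 710 = 0.080017 m
Layer 3: 2.4×10⁻⁴ × 0.65 × 700 = 0.10920 m
1530–3230 m: 0.62 × 1.7×10⁻⁴ × 1700 = 0.17918 m
Δh = 0.08820 + 0.080017 + 0.10920 + 0.17918 = 0.456597 m ≈ 457 mm

Δh = 457 mm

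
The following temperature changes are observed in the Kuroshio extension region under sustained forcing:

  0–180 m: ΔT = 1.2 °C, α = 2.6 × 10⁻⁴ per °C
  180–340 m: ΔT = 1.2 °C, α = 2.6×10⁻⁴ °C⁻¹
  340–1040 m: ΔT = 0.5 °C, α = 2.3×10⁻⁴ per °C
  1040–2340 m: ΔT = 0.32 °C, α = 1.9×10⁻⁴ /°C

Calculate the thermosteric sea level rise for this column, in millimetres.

Δh = 270 mm

0–180 m: 2.6×10⁻⁴ × 1.2 × 180 = 0.05616 m
160 × 1.2 × 2.6×10⁻⁴ = 0.04992 m
0.5 × 2.3×10⁻⁴ × 700 = 0.08050 m
1300 × 1.9×10⁻⁴ × 0.32 = 0.07904 m
Δh = 0.05616 + 0.04992 + 0.08050 + 0.07904 = 0.26562 m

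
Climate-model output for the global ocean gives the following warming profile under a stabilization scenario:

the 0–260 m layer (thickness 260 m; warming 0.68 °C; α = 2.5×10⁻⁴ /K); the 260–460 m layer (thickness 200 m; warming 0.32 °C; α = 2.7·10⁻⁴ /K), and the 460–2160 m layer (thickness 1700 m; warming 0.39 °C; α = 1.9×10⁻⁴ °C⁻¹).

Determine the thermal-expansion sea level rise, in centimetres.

about 19 cm

0–260 m: 2.5×10⁻⁴ × 0.68 × 260 = 0.04420 m
200 × 2.7×10⁻⁴ × 0.32 = 0.01728 m
1700 × 1.9×10⁻⁴ × 0.39 = 0.12597 m
Δh = 0.04420 + 0.01728 + 0.12597 = 0.18745 m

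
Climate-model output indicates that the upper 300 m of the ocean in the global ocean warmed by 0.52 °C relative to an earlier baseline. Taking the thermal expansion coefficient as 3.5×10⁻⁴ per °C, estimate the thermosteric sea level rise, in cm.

Δh = 5.46 cm

Δh = αΔT·H = 3.5×10⁻⁴ × 0.52 × 300 = 0.05460 m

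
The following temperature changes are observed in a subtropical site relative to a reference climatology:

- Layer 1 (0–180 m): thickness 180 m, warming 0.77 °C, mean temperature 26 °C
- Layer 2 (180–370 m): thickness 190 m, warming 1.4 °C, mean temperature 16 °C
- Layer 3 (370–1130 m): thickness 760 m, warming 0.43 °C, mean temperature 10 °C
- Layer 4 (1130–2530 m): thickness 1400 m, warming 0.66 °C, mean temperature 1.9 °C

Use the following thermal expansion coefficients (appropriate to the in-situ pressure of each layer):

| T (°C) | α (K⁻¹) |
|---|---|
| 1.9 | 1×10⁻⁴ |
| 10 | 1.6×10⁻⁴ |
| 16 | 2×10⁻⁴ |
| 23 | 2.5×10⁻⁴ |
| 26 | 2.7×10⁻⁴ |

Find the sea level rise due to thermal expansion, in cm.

Layer 1 at 26 °C → α = 2.7×10⁻⁴ K⁻¹
Layer 2 at 16 °C → α = 2×10⁻⁴ K⁻¹
Layer 3 at 10 °C → α = 1.6×10⁻⁴ K⁻¹
Layer 4 at 1.9 °C → α = 1×10⁻⁴ K⁻¹
Layer 1: 0.77 × 2.7×10⁻⁴ × 180 = 0.037422 m
1.4 × 190 × 2×10⁻⁴ = 0.05320 m
Layer 3: 1.6×10⁻⁴ × 760 × 0.43 = 0.052288 m
Layer 4: 1400 × 1×10⁻⁴ × 0.66 = 0.09240 m
Δh = 0.037422 + 0.05320 + 0.052288 + 0.09240 = 0.23531 m

23.5 cm of thermosteric rise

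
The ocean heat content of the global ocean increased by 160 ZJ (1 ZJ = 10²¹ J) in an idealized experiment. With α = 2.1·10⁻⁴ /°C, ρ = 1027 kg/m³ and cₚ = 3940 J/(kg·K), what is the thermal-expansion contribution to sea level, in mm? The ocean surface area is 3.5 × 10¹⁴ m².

23.7 mm of thermosteric rise

Per unit area: Q = 160×10²¹ / (3.5×10¹⁴) ≈ 4.571×10⁸ J/m²
Δh = αQ/(ρcₚ) = 2.1×10⁻⁴ × 4.571×10⁸ / (1027 × 3940) ≈ 0.023723 m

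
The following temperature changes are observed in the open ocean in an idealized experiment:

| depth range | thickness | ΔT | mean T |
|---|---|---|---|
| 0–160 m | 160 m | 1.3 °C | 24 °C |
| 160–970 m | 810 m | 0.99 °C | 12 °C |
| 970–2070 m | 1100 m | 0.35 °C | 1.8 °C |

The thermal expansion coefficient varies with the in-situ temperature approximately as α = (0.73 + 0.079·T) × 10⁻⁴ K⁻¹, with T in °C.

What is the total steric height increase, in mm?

Layer 1: α = (0.73 + 0.079×24)×10⁻⁴ = 2.626×10⁻⁴ K⁻¹
Layer 2: α = (0.73 + 0.079×12)×10⁻⁴ = 1.678×10⁻⁴ K⁻¹
Layer 3: α = (0.73 + 0.079×1.8)×10⁻⁴ = 0.8722×10⁻⁴ K⁻¹
Layer 1: 2.626×10⁻⁴ × 160 × 1.3 = 0.0546208 m
Layer 2: 810 × 1.678×10⁻⁴ × 0.99 = 0.13455882 m
0.8722×10⁻⁴ × 0.35 × 1100 = 0.0335797 m
Δh = 0.0546208 + 0.13455882 + 0.0335797 = 0.22275932 m

Δh = 223 mm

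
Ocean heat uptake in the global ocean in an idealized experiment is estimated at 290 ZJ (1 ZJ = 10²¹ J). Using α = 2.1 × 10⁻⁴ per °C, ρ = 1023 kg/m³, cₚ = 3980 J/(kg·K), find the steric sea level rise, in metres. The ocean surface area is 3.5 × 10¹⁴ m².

Per unit area: Q = 290×10²¹ / (3.5×10¹⁴) ≈ 8.286×10⁸ J/m²
Δh = αQ/(ρcₚ) = 2.1×10⁻⁴ × 8.286×10⁸ / (1023 × 3980) ≈ 0.042737 m

Δh ≈ 0.043 m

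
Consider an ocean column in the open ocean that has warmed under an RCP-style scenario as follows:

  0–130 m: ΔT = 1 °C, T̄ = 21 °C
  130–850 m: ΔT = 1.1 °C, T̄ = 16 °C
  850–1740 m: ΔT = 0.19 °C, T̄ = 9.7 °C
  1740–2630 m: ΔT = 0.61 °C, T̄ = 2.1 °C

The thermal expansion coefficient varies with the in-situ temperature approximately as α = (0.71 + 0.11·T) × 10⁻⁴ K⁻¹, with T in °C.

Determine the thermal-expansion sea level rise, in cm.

Δh ≈ 32 cm

Layer 1: α = (0.71 + 0.11×21)×10⁻⁴ = 3.02×10⁻⁴ K⁻¹
Layer 2: α = (0.71 + 0.11×16)×10⁻⁴ = 2.47×10⁻⁴ K⁻¹
Layer 3: α = (0.71 + 0.11×9.7)×10⁻⁴ = 1.777×10⁻⁴ K⁻¹
Layer 4: α = (0.71 + 0.11×2.1)×10⁻⁴ = 0.941×10⁻⁴ K⁻¹
1 × 130 × 3.02×10⁻⁴ = 0.03926 m
Layer 2: 1.1 × 2.47×10⁻⁴ × 720 = 0.195624 m
Layer 3: 890 × 1.777×10⁻⁴ × 0.19 = 0.03004907 m
1740–2630 m: 0.61 × 0.941×10⁻⁴ × 890 = 0.05108689 m
Δh = 0.03926 + 0.195624 + 0.03004907 + 0.05108689 = 0.31601996 m ≈ 32 cm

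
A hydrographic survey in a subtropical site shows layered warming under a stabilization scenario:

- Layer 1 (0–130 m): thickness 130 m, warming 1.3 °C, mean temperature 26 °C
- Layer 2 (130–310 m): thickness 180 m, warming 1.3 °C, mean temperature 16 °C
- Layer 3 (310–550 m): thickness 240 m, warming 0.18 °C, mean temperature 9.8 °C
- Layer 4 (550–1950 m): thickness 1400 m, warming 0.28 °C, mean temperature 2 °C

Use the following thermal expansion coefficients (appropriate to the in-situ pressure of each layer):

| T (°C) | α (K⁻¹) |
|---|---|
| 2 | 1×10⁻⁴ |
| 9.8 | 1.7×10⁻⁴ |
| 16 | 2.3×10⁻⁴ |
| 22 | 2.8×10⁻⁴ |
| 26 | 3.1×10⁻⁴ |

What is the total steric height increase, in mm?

Layer 1 at 26 °C → α = 3.1×10⁻⁴ K⁻¹
Layer 2 at 16 °C → α = 2.3×10⁻⁴ K⁻¹
Layer 3 at 9.8 °C → α = 1.7×10⁻⁴ K⁻¹
Layer 4 at 2 °C → α = 1×10⁻⁴ K⁻¹
3.1×10⁻⁴ × 1.3 × 130 = 0.05239 m
130–310 m: 1.3 × 2.3×10⁻⁴ × 180 = 0.05382 m
310–550 m: 0.18 × 1.7×10⁻⁴ × 240 = 0.007344 m
Layer 4: 0.28 × 1400 × 1×10⁻⁴ = 0.03920 m
Δh = 0.05239 + 0.05382 + 0.007344 + 0.03920 = 0.152754 m ≈ 153 mm

Δh ≈ 153 mm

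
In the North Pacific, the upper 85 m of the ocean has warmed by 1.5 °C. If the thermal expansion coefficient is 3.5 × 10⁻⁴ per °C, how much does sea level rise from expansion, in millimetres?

Δh = αΔT·H = 3.5×10⁻⁴ × 1.5 × 85 = 0.044625 m

Δh ≈ 45 mm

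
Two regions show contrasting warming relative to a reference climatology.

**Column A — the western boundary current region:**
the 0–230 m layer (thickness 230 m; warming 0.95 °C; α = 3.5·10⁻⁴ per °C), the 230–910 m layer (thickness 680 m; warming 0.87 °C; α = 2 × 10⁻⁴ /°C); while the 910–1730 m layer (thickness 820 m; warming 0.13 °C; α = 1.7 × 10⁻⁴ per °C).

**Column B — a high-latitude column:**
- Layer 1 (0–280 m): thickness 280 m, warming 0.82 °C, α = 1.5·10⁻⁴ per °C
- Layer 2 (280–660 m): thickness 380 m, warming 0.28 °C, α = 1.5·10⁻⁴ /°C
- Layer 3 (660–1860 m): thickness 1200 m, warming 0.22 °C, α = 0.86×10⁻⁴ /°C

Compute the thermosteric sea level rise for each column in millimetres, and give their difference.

A: 210 mm; B: 73 mm; difference 140 mm

A 3.5×10⁻⁴ × 230 × 0.95 = 0.076475 m
A 230–910 m: 2×10⁻⁴ × 0.87 × 680 = 0.11832 m
A Layer 3: 0.13 × 820 × 1.7×10⁻⁴ = 0.018122 m
A total: 0.212917 m
B 280 × 0.82 × 1.5×10⁻⁴ = 0.03444 m
B 0.28 × 1.5×10⁻⁴ × 380 = 0.01596 m
B 660–1860 m: 0.22 × 1200 × 0.86×10⁻⁴ = 0.022704 m
B total: 0.073104 m
Difference: 0.212917 − 0.073104 = 0.139813 m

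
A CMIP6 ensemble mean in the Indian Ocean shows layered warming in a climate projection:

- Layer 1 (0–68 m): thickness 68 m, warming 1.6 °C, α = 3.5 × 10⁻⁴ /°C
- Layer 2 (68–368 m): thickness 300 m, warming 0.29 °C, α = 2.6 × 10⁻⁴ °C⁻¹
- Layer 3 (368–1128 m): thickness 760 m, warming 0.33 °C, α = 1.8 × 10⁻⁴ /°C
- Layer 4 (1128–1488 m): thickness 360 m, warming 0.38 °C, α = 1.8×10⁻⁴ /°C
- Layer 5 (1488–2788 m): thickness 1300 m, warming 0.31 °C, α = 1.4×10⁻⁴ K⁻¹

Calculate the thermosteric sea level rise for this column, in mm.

0–68 m: 1.6 × 68 × 3.5×10⁻⁴ = 0.03808 m
2.6×10⁻⁴ × 0.29 × 300 = 0.02262 m
760 × 1.8×10⁻⁴ × 0.33 = 0.045144 m
360 × 1.8×10⁻⁴ × 0.38 = 0.024624 m
1300 × 1.4×10⁻⁴ × 0.31 = 0.05642 m
Δh = 0.03808 + 0.02262 + 0.045144 + 0.024624 + 0.05642 = 0.186888 m

187 mm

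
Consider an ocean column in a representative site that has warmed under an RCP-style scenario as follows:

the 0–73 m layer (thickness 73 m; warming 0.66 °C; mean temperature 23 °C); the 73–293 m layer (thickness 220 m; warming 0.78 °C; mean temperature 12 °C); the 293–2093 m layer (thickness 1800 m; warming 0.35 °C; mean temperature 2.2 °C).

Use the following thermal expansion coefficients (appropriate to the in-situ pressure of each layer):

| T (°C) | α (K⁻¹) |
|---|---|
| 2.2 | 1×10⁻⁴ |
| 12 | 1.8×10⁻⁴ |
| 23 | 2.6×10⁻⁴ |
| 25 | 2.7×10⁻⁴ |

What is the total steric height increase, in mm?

Δh ≈ 106 mm

Layer 1 at 23 °C → α = 2.6×10⁻⁴ K⁻¹
Layer 2 at 12 °C → α = 1.8×10⁻⁴ K⁻¹
Layer 3 at 2.2 °C → α = 1×10⁻⁴ K⁻¹
0–73 m: 0.66 × 2.6×10⁻⁴ × 73 = 0.0125268 m
73–293 m: 1.8×10⁻⁴ × 0.78 × 220 = 0.030888 m
Layer 3: 1800 × 0.35 × 1×10⁻⁴ = 0.06300 m
Δh = 0.0125268 + 0.030888 + 0.06300 = 0.1064148 m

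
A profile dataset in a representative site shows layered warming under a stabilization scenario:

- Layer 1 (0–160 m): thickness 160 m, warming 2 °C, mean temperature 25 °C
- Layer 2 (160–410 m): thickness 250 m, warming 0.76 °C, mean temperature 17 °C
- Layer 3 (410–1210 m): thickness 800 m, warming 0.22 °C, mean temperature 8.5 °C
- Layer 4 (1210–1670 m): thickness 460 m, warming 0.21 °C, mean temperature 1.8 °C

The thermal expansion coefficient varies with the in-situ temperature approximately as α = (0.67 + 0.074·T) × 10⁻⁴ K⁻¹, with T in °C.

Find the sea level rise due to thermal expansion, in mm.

about 148 mm

Layer 1: α = (0.67 + 0.074×25)×10⁻⁴ = 2.52×10⁻⁴ K⁻¹
Layer 2: α = (0.67 + 0.074×17)×10⁻⁴ = 1.928×10⁻⁴ K⁻¹
Layer 3: α = (0.67 + 0.074×8.5)×10⁻⁴ = 1.299×10⁻⁴ K⁻¹
Layer 4: α = (0.67 + 0.074×1.8)×10⁻⁴ = 0.8032×10⁻⁴ K⁻¹
0–160 m: 2.52×10⁻⁴ × 160 × 2 = 0.08064 m
160–410 m: 1.928×10⁻⁴ × 0.76 × 250 = 0.036632 m
410–1210 m: 800 × 0.22 × 1.299×10⁻⁴ = 0.0228624 m
460 × 0.8032×10⁻⁴ × 0.21 = 0.007758912 m
Δh = 0.08064 + 0.036632 + 0.0228624 + 0.007758912 = 0.147893312 m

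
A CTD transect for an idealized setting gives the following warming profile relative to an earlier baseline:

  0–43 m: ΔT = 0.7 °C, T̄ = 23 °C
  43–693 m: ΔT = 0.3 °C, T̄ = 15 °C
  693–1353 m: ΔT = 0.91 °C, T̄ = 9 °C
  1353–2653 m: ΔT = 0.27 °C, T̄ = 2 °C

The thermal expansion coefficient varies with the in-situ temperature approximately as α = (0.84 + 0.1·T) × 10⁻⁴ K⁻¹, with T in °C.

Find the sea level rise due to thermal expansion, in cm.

Layer 1: α = (0.84 + 0.1×23)×10⁻⁴ = 3.14×10⁻⁴ K⁻¹
Layer 2: α = (0.84 + 0.1×15)×10⁻⁴ = 2.34×10⁻⁴ K⁻¹
Layer 3: α = (0.84 + 0.1×9)×10⁻⁴ = 1.74×10⁻⁴ K⁻¹
Layer 4: α = (0.84 + 0.1×2)×10⁻⁴ = 1.04×10⁻⁴ K⁻¹
Layer 1: 0.7 × 43 × 3.14×10⁻⁴ = 0.0094514 m
43–693 m: 650 × 2.34×10⁻⁴ × 0.3 = 0.04563 m
693–1353 m: 1.74×10⁻⁴ × 660 × 0.91 = 0.1045044 m
1353–2653 m: 0.27 × 1.04×10⁻⁴ × 1300 = 0.036504 m
Δh = 0.0094514 + 0.04563 + 0.1045044 + 0.036504 = 0.1960898 m

Δh = 19.6 cm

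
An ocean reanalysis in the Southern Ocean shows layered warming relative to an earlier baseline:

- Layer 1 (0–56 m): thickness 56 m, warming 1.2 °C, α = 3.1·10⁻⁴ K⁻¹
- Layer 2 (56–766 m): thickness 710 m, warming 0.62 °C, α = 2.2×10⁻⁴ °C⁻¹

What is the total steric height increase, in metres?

Layer 1: 56 × 3.1×10⁻⁴ × 1.2 = 0.020832 m
710 × 0.62 × 2.2×10⁻⁴ = 0.096844 m
Δh = 0.020832 + 0.096844 = 0.117676 m

0.12 m of thermosteric rise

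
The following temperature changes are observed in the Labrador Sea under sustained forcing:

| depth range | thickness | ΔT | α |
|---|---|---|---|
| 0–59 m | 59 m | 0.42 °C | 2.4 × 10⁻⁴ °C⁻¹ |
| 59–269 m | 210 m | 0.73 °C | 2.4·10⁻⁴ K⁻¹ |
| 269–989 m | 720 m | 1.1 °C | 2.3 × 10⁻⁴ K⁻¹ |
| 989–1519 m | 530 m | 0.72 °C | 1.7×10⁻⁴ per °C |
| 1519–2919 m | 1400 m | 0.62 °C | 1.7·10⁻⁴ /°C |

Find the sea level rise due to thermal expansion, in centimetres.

Δh ≈ 43.7 cm

59 × 0.42 × 2.4×10⁻⁴ = 0.0059472 m
Layer 2: 0.73 × 210 × 2.4×10⁻⁴ = 0.036792 m
269–989 m: 720 × 2.3×10⁻⁴ × 1.1 = 0.18216 m
Layer 4: 530 × 0.72 × 1.7×10⁻⁴ = 0.064872 m
1.7×10⁻⁴ × 0.62 × 1400 = 0.14756 m
Δh = 0.0059472 + 0.036792 + 0.18216 + 0.064872 + 0.14756 = 0.4373312 m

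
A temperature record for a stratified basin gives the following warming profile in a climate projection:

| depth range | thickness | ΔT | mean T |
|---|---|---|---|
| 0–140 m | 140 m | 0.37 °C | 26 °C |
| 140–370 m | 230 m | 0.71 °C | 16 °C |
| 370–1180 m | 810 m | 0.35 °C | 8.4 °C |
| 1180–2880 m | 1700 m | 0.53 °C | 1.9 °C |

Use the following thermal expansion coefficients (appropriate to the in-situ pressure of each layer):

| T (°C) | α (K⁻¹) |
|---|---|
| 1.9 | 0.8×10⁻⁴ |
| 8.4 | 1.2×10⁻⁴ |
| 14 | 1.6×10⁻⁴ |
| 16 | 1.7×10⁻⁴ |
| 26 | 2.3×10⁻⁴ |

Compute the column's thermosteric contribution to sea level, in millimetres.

Δh ≈ 146 mm

Layer 1 at 26 °C → α = 2.3×10⁻⁴ K⁻¹
Layer 2 at 16 °C → α = 1.7×10⁻⁴ K⁻¹
Layer 3 at 8.4 °C → α = 1.2×10⁻⁴ K⁻¹
Layer 4 at 1.9 °C → α = 0.8×10⁻⁴ K⁻¹
Layer 1: 0.37 × 2.3×10⁻⁴ × 140 = 0.011914 m
0.71 × 1.7×10⁻⁴ × 230 = 0.027761 m
0.35 × 810 × 1.2×10⁻⁴ = 0.03402 m
Layer 4: 1700 × 0.8×10⁻⁴ × 0.53 = 0.07208 m
Δh = 0.011914 + 0.027761 + 0.03402 + 0.07208 = 0.145775 m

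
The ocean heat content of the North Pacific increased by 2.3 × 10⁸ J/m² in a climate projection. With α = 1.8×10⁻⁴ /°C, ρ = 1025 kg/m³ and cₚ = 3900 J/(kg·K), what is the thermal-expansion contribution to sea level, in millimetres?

Δh = αQ/(ρcₚ) = 1.8×10⁻⁴ × 2.3×10⁸ / (1025 × 3900) ≈ 0.010356 m

10.4 mm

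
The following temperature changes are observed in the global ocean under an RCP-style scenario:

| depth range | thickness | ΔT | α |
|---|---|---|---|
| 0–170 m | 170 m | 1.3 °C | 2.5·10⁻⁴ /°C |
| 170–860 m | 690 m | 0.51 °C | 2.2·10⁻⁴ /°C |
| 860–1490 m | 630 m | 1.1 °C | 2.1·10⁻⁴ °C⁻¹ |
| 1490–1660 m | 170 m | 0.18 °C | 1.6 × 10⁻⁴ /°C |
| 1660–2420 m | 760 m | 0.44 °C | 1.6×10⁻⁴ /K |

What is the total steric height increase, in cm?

0–170 m: 1.3 × 170 × 2.5×10⁻⁴ = 0.05525 m
170–860 m: 0.51 × 2.2×10⁻⁴ × 690 = 0.077418 m
1.1 × 2.1×10⁻⁴ × 630 = 0.14553 m
0.18 × 1.6×10⁻⁴ × 170 = 0.004896 m
Layer 5: 1.6×10⁻⁴ × 0.44 × 760 = 0.053504 m
Δh = 0.05525 + 0.077418 + 0.14553 + 0.004896 + 0.053504 = 0.336598 m

Δh ≈ 34 cm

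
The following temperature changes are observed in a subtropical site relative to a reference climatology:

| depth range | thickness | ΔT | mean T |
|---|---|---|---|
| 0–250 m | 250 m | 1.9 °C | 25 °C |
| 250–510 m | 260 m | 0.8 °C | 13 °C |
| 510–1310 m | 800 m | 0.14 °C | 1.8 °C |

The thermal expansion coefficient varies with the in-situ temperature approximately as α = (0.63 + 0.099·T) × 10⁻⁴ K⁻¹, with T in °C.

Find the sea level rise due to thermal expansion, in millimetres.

about 196 mm

Layer 1: α = (0.63 + 0.099×25)×10⁻⁴ = 3.105×10⁻⁴ K⁻¹
Layer 2: α = (0.63 + 0.099×13)×10⁻⁴ = 1.917×10⁻⁴ K⁻¹
Layer 3: α = (0.63 + 0.099×1.8)×10⁻⁴ = 0.8082×10⁻⁴ K⁻¹
1.9 × 3.105×10⁻⁴ × 250 = 0.1474875 m
260 × 0.8 × 1.917×10⁻⁴ = 0.0398736 m
510–1310 m: 0.14 × 800 × 0.8082×10⁻⁴ = 0.00905184 m
Δh = 0.1474875 + 0.0398736 + 0.00905184 = 0.19641294 m ≈ 196 mm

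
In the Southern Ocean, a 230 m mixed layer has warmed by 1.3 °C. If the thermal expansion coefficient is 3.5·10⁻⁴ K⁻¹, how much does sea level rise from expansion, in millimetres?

Δh = αΔT·H = 3.5×10⁻⁴ × 1.3 × 230 = 0.10465 m

105 mm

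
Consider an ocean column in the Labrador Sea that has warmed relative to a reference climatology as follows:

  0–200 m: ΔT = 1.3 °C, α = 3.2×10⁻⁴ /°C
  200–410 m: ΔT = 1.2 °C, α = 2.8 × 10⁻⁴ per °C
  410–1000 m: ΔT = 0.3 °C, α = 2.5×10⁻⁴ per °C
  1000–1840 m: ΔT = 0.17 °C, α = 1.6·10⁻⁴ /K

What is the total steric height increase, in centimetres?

Layer 1: 1.3 × 200 × 3.2×10⁻⁴ = 0.08320 m
Layer 2: 210 × 2.8×10⁻⁴ × 1.2 = 0.07056 m
0.3 × 590 × 2.5×10⁻⁴ = 0.04425 m
0.17 × 840 × 1.6×10⁻⁴ = 0.022848 m
Δh = 0.08320 + 0.07056 + 0.04425 + 0.022848 = 0.220858 m

about 22 cm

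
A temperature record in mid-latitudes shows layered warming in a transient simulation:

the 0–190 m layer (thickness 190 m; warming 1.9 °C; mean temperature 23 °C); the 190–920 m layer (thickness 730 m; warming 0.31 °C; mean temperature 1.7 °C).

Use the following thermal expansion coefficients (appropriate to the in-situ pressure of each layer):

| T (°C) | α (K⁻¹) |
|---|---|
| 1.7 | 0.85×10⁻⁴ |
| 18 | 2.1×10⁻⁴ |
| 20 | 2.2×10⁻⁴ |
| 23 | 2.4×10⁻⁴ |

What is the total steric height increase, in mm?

Δh = 110 mm

Layer 1 at 23 °C → α = 2.4×10⁻⁴ K⁻¹
Layer 2 at 1.7 °C → α = 0.85×10⁻⁴ K⁻¹
1.9 × 190 × 2.4×10⁻⁴ = 0.08664 m
0.85×10⁻⁴ × 730 × 0.31 = 0.0192355 m
Δh = 0.08664 + 0.0192355 = 0.1058755 m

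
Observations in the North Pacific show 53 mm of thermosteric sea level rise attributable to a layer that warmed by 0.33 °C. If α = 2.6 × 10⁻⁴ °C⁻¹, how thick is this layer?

H ≈ 618 m

H = Δh/(αΔT) = 0.053 / (2.6×10⁻⁴ × 0.33) ≈ 617.7 m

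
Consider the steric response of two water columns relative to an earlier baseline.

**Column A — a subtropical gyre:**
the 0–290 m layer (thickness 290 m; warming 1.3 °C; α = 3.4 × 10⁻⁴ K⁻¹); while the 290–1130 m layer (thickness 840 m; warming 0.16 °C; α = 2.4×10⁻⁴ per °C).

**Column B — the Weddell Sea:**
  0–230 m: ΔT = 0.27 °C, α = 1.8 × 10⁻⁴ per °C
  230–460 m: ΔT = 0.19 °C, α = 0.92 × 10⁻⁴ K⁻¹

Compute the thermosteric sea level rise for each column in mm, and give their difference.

Δh_A ≈ 160 mm, Δh_B ≈ 15 mm; difference ≈ 150 mm

A 290 × 1.3 × 3.4×10⁻⁴ = 0.12818 m
A 840 × 0.16 × 2.4×10⁻⁴ = 0.032256 m
A total: 0.160436 m
B 0–230 m: 0.27 × 1.8×10⁻⁴ × 230 = 0.011178 m
B 0.92×10⁻⁴ × 230 × 0.19 = 0.0040204 m
B total: 0.0151984 m
Difference: 0.160436 − 0.0151984 = 0.1452376 m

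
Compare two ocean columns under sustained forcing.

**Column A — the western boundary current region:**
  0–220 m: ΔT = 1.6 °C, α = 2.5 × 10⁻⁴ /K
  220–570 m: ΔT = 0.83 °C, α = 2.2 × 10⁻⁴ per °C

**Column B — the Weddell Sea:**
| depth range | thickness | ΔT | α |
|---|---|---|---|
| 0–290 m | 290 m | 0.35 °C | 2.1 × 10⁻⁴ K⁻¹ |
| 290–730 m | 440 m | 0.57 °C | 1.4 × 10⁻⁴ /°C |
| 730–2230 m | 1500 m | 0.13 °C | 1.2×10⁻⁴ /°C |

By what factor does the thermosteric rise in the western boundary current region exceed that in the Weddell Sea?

a factor of 1.90

A 0–220 m: 220 × 2.5×10⁻⁴ × 1.6 = 0.08800 m
A 220–570 m: 350 × 2.2×10⁻⁴ × 0.83 = 0.06391 m
A total: 0.15191 m
B 0–290 m: 2.1×10⁻⁴ × 290 × 0.35 = 0.021315 m
B 290–730 m: 0.57 × 440 × 1.4×10⁻⁴ = 0.035112 m
B 730–2230 m: 1.2×10⁻⁴ × 1500 × 0.13 = 0.02340 m
B total: 0.079827 m
Ratio: 0.15191 / 0.079827 ≈ 1.903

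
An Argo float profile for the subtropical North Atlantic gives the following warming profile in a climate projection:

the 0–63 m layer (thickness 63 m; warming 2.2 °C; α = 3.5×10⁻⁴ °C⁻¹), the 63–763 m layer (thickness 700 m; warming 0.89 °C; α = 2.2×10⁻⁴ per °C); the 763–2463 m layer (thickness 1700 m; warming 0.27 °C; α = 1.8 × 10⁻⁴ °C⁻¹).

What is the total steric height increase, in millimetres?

about 270 mm

Layer 1: 63 × 3.5×10⁻⁴ × 2.2 = 0.04851 m
Layer 2: 0.89 × 2.2×10⁻⁴ × 700 = 0.13706 m
763–2463 m: 1700 × 0.27 × 1.8×10⁻⁴ = 0.08262 m
Δh = 0.04851 + 0.13706 + 0.08262 = 0.26819 m ≈ 270 mm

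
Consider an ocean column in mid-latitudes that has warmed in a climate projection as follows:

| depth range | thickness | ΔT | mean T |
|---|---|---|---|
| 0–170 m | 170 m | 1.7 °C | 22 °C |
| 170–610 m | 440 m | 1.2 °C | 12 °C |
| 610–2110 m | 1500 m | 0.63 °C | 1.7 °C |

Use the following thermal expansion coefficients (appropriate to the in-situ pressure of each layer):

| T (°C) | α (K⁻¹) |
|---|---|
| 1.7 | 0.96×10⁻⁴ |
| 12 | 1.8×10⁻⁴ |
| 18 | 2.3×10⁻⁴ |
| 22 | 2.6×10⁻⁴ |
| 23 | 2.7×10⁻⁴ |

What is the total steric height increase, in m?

Layer 1 at 22 °C → α = 2.6×10⁻⁴ K⁻¹
Layer 2 at 12 °C → α = 1.8×10⁻⁴ K⁻¹
Layer 3 at 1.7 °C → α = 0.96×10⁻⁴ K⁻¹
0–170 m: 1.7 × 2.6×10⁻⁴ × 170 = 0.07514 m
440 × 1.8×10⁻⁴ × 1.2 = 0.09504 m
610–2110 m: 0.96×10⁻⁴ × 0.63 × 1500 = 0.09072 m
Δh = 0.07514 + 0.09504 + 0.09072 = 0.26090 m

Δh ≈ 0.261 m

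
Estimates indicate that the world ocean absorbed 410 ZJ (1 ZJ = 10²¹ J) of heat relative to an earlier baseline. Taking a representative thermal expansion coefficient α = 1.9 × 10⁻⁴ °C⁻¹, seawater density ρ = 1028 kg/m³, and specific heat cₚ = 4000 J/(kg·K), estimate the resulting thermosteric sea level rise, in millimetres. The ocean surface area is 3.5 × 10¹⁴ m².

Per unit area: Q = 410×10²¹ / (3.5×10¹⁴) ≈ 1.171×10⁹ J/m²
Δh = αQ/(ρcₚ) = 1.9×10⁻⁴ × 1.171×10⁹ / (1028 × 4000) ≈ 0.054107 m

54.1 mm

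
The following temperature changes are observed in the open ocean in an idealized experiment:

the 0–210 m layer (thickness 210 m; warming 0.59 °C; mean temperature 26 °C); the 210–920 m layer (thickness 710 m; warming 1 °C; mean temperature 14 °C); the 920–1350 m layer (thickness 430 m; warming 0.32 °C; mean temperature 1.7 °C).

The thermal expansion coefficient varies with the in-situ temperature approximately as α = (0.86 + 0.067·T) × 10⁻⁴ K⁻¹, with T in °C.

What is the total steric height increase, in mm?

Layer 1: α = (0.86 + 0.067×26)×10⁻⁴ = 2.602×10⁻⁴ K⁻¹
Layer 2: α = (0.86 + 0.067×14)×10⁻⁴ = 1.798×10⁻⁴ K⁻¹
Layer 3: α = (0.86 + 0.067×1.7)×10⁻⁴ = 0.9739×10⁻⁴ K⁻¹
Layer 1: 2.602×10⁻⁴ × 210 × 0.59 = 0.03223878 m
Layer 2: 1 × 710 × 1.798×10⁻⁴ = 0.127658 m
430 × 0.9739×10⁻⁴ × 0.32 = 0.013400864 m
Δh = 0.03223878 + 0.127658 + 0.013400864 = 0.173297644 m ≈ 173 mm

173 mm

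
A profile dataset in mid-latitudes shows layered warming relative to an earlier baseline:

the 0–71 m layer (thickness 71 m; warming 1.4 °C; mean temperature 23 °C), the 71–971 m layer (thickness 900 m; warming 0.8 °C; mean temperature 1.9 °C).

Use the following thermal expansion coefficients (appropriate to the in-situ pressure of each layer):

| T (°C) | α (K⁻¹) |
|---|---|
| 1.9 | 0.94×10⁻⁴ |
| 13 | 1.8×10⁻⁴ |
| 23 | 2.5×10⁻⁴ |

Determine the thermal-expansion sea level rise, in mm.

about 93 mm

Layer 1 at 23 °C → α = 2.5×10⁻⁴ K⁻¹
Layer 2 at 1.9 °C → α = 0.94×10⁻⁴ K⁻¹
Layer 1: 2.5×10⁻⁴ × 1.4 × 71 = 0.02485 m
71–971 m: 0.8 × 0.94×10⁻⁴ × 900 = 0.06768 m
Δh = 0.02485 + 0.06768 = 0.09253 m ≈ 93 mm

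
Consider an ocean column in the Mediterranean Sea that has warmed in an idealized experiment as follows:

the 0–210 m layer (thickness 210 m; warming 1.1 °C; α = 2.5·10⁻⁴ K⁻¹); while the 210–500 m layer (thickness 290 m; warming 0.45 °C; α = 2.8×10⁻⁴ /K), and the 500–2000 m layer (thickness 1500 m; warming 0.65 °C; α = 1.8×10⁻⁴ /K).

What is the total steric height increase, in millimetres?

210 × 1.1 × 2.5×10⁻⁴ = 0.05775 m
210–500 m: 290 × 0.45 × 2.8×10⁻⁴ = 0.03654 m
500–2000 m: 1.8×10⁻⁴ × 0.65 × 1500 = 0.17550 m
Δh = 0.05775 + 0.03654 + 0.17550 = 0.26979 m

Δh = 270 mm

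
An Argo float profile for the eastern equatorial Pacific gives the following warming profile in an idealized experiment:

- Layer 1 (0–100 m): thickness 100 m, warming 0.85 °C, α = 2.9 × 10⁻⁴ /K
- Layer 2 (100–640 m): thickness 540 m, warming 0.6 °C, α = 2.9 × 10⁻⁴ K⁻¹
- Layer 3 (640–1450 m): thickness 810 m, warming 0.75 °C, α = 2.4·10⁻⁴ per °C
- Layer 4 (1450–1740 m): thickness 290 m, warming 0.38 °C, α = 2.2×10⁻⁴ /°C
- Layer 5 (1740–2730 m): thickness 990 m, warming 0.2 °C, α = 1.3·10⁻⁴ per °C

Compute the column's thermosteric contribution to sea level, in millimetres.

0–100 m: 100 × 0.85 × 2.9×10⁻⁴ = 0.02465 m
100–640 m: 540 × 0.6 × 2.9×10⁻⁴ = 0.09396 m
640–1450 m: 810 × 0.75 × 2.4×10⁻⁴ = 0.14580 m
0.38 × 2.2×10⁻⁴ × 290 = 0.024244 m
Layer 5: 990 × 0.2 × 1.3×10⁻⁴ = 0.02574 m
Δh = 0.02465 + 0.09396 + 0.14580 + 0.024244 + 0.02574 = 0.314394 m

314 mm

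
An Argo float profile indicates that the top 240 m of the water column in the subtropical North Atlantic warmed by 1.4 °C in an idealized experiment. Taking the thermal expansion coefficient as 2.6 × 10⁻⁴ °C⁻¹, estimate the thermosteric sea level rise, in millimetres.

Δh ≈ 87.4 mm

Δh = αΔT·H = 2.6×10⁻⁴ × 1.4 × 240 = 0.08736 m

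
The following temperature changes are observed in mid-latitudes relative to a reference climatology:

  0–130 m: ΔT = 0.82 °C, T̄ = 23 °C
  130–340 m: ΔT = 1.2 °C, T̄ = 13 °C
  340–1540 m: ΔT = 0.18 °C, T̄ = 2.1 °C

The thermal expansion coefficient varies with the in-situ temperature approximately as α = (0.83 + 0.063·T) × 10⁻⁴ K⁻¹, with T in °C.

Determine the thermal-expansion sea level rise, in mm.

Layer 1: α = (0.83 + 0.063×23)×10⁻⁴ = 2.279×10⁻⁴ K⁻¹
Layer 2: α = (0.83 + 0.063×13)×10⁻⁴ = 1.649×10⁻⁴ K⁻¹
Layer 3: α = (0.83 + 0.063×2.1)×10⁻⁴ = 0.9623×10⁻⁴ K⁻¹
2.279×10⁻⁴ × 0.82 × 130 = 0.02429414 m
130–340 m: 1.649×10⁻⁴ × 1.2 × 210 = 0.0415548 m
340–1540 m: 0.9623×10⁻⁴ × 1200 × 0.18 = 0.02078568 m
Δh = 0.02429414 + 0.0415548 + 0.02078568 = 0.08663462 m ≈ 86.6 mm

Δh = 86.6 mm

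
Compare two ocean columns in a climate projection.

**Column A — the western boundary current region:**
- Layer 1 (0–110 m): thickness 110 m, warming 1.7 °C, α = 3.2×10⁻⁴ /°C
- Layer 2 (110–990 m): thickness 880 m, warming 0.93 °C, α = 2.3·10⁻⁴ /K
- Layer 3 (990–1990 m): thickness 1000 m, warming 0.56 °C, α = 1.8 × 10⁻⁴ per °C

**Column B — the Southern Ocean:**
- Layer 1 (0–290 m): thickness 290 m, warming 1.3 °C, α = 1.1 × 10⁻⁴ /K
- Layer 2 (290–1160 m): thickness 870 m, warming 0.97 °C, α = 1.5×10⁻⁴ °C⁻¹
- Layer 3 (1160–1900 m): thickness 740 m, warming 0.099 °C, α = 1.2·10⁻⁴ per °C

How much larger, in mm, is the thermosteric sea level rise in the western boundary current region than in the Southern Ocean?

A 110 × 3.2×10⁻⁴ × 1.7 = 0.05984 m
A 880 × 2.3×10⁻⁴ × 0.93 = 0.188232 m
A 990–1990 m: 0.56 × 1.8×10⁻⁴ × 1000 = 0.10080 m
A total: 0.348872 m
B Layer 1: 1.1×10⁻⁴ × 1.3 × 290 = 0.04147 m
B 870 × 1.5×10⁻⁴ × 0.97 = 0.126585 m
B Layer 3: 740 × 1.2×10⁻⁴ × 0.099 = 0.0087912 m
B total: 0.1768462 m
Difference: 0.348872 − 0.1768462 = 0.1720258 m

172 mm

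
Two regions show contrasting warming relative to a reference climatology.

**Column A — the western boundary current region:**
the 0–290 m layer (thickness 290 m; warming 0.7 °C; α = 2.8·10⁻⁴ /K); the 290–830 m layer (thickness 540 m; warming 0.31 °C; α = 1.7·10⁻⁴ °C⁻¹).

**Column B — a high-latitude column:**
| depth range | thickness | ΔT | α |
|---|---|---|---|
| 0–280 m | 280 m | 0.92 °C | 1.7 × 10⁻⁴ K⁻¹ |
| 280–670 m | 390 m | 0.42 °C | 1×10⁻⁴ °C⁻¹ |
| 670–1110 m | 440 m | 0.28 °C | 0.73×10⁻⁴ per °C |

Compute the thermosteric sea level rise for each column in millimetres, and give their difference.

Δh_A ≈ 85 mm, Δh_B ≈ 69 mm; difference ≈ 16 mm

A 0–290 m: 2.8×10⁻⁴ × 290 × 0.7 = 0.05684 m
A Layer 2: 1.7×10⁻⁴ × 540 × 0.31 = 0.028458 m
A total: 0.085298 m
B Layer 1: 280 × 1.7×10⁻⁴ × 0.92 = 0.043792 m
B 280–670 m: 1×10⁻⁴ × 0.42 × 390 = 0.01638 m
B Layer 3: 440 × 0.73×10⁻⁴ × 0.28 = 0.0089936 m
B total: 0.0691656 m
Difference: 0.085298 − 0.0691656 = 0.0161324 m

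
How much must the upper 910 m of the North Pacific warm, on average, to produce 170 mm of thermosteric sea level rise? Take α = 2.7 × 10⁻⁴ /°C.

0.69 K

ΔT = Δh/(αH) = 0.17 / (2.7×10⁻⁴ × 910) ≈ 0.6919 K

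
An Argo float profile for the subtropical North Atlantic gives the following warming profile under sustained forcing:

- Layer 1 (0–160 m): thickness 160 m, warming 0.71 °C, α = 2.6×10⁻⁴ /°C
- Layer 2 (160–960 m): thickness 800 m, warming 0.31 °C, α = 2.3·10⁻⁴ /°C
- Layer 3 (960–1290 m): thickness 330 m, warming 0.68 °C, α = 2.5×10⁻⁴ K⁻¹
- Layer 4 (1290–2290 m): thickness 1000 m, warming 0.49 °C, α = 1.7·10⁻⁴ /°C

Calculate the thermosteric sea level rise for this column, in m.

Layer 1: 160 × 0.71 × 2.6×10⁻⁴ = 0.029536 m
Layer 2: 800 × 2.3×10⁻⁴ × 0.31 = 0.05704 m
Layer 3: 0.68 × 330 × 2.5×10⁻⁴ = 0.05610 m
Layer 4: 1.7×10⁻⁴ × 1000 × 0.49 = 0.08330 m
Δh = 0.029536 + 0.05704 + 0.05610 + 0.08330 = 0.225976 m ≈ 0.226 m

0.226 m of thermosteric rise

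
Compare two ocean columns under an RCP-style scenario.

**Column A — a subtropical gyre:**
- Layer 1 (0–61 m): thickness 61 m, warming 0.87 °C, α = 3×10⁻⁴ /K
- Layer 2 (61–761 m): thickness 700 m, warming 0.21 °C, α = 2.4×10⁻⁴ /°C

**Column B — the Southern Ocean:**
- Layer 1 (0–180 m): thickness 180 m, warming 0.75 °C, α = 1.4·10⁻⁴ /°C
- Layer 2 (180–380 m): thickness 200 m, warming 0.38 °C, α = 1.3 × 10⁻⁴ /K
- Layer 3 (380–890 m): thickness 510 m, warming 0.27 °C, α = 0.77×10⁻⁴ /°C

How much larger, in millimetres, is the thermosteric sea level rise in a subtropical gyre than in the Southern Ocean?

12 mm

A Layer 1: 61 × 3×10⁻⁴ × 0.87 = 0.015921 m
A 61–761 m: 700 × 0.21 × 2.4×10⁻⁴ = 0.03528 m
A total: 0.051201 m
B 0–180 m: 180 × 0.75 × 1.4×10⁻⁴ = 0.01890 m
B 200 × 1.3×10⁻⁴ × 0.38 = 0.00988 m
B 510 × 0.77×10⁻⁴ × 0.27 = 0.0106029 m
B total: 0.0393829 m
Difference: 0.051201 − 0.0393829 = 0.0118181 m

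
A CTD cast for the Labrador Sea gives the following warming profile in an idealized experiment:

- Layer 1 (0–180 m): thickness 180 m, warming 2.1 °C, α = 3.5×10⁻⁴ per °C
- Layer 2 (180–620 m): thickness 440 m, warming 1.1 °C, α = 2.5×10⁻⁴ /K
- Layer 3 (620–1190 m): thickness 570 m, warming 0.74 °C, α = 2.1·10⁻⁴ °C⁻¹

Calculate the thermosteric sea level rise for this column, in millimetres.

340 mm of thermosteric rise

Layer 1: 180 × 3.5×10⁻⁴ × 2.1 = 0.13230 m
Layer 2: 440 × 1.1 × 2.5×10⁻⁴ = 0.12100 m
620–1190 m: 2.1×10⁻⁴ × 570 × 0.74 = 0.088578 m
Δh = 0.13230 + 0.12100 + 0.088578 = 0.341878 m ≈ 340 mm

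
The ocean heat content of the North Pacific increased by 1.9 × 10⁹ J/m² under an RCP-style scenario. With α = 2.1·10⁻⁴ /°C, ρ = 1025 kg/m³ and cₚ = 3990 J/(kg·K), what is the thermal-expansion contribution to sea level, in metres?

Δh = αQ/(ρcₚ) = 2.1×10⁻⁴ × 1.9×10⁹ / (1025 × 3990) ≈ 0.097561 m

Δh ≈ 0.098 m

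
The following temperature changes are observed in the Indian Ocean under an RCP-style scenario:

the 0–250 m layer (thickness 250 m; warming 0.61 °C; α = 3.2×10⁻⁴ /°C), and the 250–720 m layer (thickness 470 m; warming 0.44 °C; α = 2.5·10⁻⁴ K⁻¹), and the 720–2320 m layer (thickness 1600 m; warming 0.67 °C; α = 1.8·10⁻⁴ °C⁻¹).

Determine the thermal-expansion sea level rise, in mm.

3.2×10⁻⁴ × 0.61 × 250 = 0.04880 m
0.44 × 2.5×10⁻⁴ × 470 = 0.05170 m
Layer 3: 1600 × 0.67 × 1.8×10⁻⁴ = 0.19296 m
Δh = 0.04880 + 0.05170 + 0.19296 = 0.29346 m

Δh ≈ 293 mm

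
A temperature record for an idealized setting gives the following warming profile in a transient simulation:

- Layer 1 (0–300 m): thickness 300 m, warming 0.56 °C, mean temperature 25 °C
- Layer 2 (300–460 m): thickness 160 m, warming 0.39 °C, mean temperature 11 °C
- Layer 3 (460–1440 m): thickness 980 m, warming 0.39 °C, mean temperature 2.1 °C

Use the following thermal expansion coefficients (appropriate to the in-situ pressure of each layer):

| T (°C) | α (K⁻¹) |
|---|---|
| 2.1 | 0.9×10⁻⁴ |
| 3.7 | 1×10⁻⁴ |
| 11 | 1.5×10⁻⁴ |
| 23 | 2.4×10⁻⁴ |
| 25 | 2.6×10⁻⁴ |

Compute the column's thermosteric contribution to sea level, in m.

Δh = 0.0874 m

Layer 1 at 25 °C → α = 2.6×10⁻⁴ K⁻¹
Layer 2 at 11 °C → α = 1.5×10⁻⁴ K⁻¹
Layer 3 at 2.1 °C → α = 0.9×10⁻⁴ K⁻¹
Layer 1: 2.6×10⁻⁴ × 0.56 × 300 = 0.04368 m
300–460 m: 1.5×10⁻⁴ × 0.39 × 160 = 0.00936 m
Layer 3: 980 × 0.39 × 0.9×10⁻⁴ = 0.034398 m
Δh = 0.04368 + 0.00936 + 0.034398 = 0.087438 m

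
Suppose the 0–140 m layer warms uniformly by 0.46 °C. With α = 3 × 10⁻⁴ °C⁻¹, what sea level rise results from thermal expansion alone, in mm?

Δh = 19.3 mm

Δh = αΔT·H = 3×10⁻⁴ × 0.46 × 140 = 0.01932 m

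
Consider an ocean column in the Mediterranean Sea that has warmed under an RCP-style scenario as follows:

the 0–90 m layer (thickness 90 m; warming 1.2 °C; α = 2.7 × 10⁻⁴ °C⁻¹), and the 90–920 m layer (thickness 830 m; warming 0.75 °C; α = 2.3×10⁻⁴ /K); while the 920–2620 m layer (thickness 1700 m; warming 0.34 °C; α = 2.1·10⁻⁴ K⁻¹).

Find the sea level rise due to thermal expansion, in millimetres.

Layer 1: 2.7×10⁻⁴ × 1.2 × 90 = 0.02916 m
Layer 2: 2.3×10⁻⁴ × 0.75 × 830 = 0.143175 m
920–2620 m: 0.34 × 1700 × 2.1×10⁻⁴ = 0.12138 m
Δh = 0.02916 + 0.143175 + 0.12138 = 0.293715 m

290 mm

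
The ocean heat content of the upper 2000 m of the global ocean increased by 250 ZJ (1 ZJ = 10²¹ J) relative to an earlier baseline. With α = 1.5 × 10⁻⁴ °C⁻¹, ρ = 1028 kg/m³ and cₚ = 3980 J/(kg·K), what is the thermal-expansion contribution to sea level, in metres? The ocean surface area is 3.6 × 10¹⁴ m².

Δh ≈ 0.0255 m

Per unit area: Q = 250×10²¹ / (3.6×10¹⁴) ≈ 6.944×10⁸ J/m²
Δh = αQ/(ρcₚ) = 1.5×10⁻⁴ × 6.944×10⁸ / (1028 × 3980) ≈ 0.025458 m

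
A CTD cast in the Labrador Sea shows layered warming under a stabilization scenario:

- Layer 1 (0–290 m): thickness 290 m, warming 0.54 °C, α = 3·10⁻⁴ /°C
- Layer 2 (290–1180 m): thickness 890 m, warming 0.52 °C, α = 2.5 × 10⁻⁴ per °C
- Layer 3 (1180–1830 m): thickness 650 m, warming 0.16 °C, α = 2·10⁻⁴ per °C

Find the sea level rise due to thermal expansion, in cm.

Δh = 18 cm

0–290 m: 3×10⁻⁴ × 290 × 0.54 = 0.04698 m
0.52 × 890 × 2.5×10⁻⁴ = 0.11570 m
0.16 × 2×10⁻⁴ × 650 = 0.02080 m
Δh = 0.04698 + 0.11570 + 0.02080 = 0.18348 m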